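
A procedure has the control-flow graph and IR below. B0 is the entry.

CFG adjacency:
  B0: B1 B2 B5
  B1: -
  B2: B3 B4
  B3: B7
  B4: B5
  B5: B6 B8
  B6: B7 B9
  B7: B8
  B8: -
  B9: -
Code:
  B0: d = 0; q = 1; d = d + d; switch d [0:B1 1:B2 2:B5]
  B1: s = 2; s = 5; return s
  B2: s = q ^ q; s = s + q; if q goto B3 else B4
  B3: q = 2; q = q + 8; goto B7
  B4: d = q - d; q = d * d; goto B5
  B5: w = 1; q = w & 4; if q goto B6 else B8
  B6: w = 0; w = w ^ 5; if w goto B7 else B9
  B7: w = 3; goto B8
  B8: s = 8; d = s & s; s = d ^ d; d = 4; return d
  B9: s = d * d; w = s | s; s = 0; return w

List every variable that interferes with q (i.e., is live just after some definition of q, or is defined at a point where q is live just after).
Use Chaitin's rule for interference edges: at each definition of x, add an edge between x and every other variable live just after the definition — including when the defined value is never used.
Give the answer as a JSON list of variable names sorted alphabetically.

Answer: ["d", "s"]

Analysis:
Block summaries:
  B0 def {d,q} use ∅
  B1 def {s} use ∅
  B2 def {s} use {q}
  B3 def {q} use ∅
  B4 def {d,q} use {d,q}
  B5 def {q,w} use ∅
  B6 def {w} use ∅
  B7 def {w} use ∅
  B8 def {d,s} use ∅
  B9 def {s,w} use {d}

Liveness:
  B0: in=∅ out={d,q}
  B1: in=∅ out=∅
  B2: in={d,q} out={d,q}
  B3: in=∅ out=∅
  B4: in={d,q} out={d}
  B5: in={d} out={d}
  B6: in={d} out={d}
  B7: in=∅ out=∅
  B8: in=∅ out=∅
  B9: in={d} out=∅

Conflict graph:
  d: {q,s,w}
  q: {d,s}
  s: {d,q,w}
  w: {d,s}

N(q) = ["d", "s"]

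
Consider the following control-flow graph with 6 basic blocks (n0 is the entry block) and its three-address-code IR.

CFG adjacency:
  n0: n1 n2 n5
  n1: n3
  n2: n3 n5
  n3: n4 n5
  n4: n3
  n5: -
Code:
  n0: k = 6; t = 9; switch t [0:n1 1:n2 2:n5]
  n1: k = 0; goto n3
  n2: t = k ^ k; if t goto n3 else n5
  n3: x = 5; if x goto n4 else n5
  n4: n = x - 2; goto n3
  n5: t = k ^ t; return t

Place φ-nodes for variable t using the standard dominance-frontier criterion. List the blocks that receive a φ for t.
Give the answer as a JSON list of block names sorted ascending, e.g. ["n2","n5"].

idom tree: n1←n0 n2←n0 n3←n0 n4←n3 n5←n0
Join-block Dom:
  n3: preds {n1,n2,n4}: {n0,n1} ∩ {n0,n2} ∩ {n0,n3,n4} = {n0}; idom=n0
  n5: preds {n0,n2,n3}: {n0} ∩ {n0,n2} ∩ {n0,n3} = {n0}; idom=n0

DF derivation:
  n3←n1: walk n1 to n0
  n3←n2: walk n2 to n0
  n3←n4: walk n4→n3 to n0
  n5←n0: walk · to n0
  n5←n2: walk n2 to n0
  n5←n3: walk n3 to n0
  n0 → ∅
  n1 → {n3}
  n2 → {n3,n5}
  n3 → {n3,n5}
  n4 → {n3}
  n5 → ∅

φ for t: defs {n0,n2,n5}
  DF⁺ = {n3,n5}

Answer: ["n3", "n5"]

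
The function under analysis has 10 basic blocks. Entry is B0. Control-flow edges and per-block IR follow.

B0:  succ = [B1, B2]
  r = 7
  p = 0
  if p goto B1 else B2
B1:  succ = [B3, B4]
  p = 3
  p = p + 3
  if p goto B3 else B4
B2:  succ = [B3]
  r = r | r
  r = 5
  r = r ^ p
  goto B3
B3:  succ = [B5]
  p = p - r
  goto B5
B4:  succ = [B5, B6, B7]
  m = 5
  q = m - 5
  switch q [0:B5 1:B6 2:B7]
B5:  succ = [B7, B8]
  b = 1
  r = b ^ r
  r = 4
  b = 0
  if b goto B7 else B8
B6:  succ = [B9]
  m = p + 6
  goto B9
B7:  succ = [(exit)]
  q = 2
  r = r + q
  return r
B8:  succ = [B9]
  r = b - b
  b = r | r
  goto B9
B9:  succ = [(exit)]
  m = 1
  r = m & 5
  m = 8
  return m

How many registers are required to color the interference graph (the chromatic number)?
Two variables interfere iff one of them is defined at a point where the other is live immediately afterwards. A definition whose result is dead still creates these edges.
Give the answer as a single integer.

Block summaries:
  B0: def={p,r} ue=∅
  B1: def={p} ue=∅
  B2: def={r} ue={p,r}
  B3: def={p} ue={p,r}
  B4: def={m,q} ue=∅
  B5: def={b,r} ue={r}
  B6: def={m} ue={p}
  B7: def={q,r} ue={r}
  B8: def={b,r} ue={b}
  B9: def={m,r} ue=∅

Live sets:
  live B0: ∅→{p,r}
  live B1: {r}→{p,r}
  live B2: {p,r}→{p,r}
  live B3: {p,r}→{r}
  live B4: {p,r}→{p,r}
  live B5: {r}→{b,r}
  live B6: {p}→∅
  live B7: {r}→∅
  live B8: {b}→∅
  live B9: ∅→∅

Conflict graph:
  b — {r}
  m — {p,r}
  p — {m,q,r}
  q — {p,r}
  r — {b,m,p,q}

Registers:
  lower bound: {m,p,r} mutually conflict ⇒ χ ≥ 3
  assign b→c1 m→c2 p→c1 q→c2 r→c0 — no edge inside a register ⇒ χ ≤ 3
  χ = 3

Answer: 3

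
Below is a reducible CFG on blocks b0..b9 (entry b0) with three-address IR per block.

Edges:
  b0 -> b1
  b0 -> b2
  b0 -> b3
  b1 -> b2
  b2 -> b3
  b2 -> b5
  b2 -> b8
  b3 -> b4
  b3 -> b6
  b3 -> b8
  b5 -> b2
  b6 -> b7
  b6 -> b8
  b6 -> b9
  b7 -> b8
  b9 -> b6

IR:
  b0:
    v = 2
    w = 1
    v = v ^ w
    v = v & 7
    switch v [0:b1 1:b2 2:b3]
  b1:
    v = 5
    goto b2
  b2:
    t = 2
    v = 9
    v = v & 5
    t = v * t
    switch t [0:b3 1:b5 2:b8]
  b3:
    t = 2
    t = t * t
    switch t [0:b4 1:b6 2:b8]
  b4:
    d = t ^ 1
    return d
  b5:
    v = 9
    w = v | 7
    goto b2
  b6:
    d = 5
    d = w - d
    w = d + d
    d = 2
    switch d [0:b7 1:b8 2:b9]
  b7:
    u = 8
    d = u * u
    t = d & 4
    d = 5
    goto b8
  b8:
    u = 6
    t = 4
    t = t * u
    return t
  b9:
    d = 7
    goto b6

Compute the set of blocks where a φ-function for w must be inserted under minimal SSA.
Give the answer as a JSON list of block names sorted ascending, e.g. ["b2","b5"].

idom tree: b1←b0 b2←b0 b3←b0 b4←b3 b5←b2 b6←b3 b7←b6 b8←b0 b9←b6
Dom at joins:
  b2: preds {b0,b1,b5}: {b0} ∩ {b0,b1} ∩ {b0,b2,b5} = {b0}; idom=b0
  b3: preds {b0,b2}: {b0} ∩ {b0,b2} = {b0}; idom=b0
  b6: preds {b3,b9}: {b0,b3} ∩ {b0,b3,b6,b9} = {b0,b3}; idom=b3
  b8: preds {b2,b3,b6,b7}: {b0,b2} ∩ {b0,b3} ∩ {b0,b3,b6} ∩ {b0,b3,b6,b7} = {b0}; idom=b0

Frontier:
  b2←b0: walk · to b0
  b2←b1: walk b1 to b0
  b2←b5: walk b5→b2 to b0
  b3←b0: walk · to b0
  b3←b2: walk b2 to b0
  b6←b3: walk · to b3
  b6←b9: walk b9→b6 to b3
  b8←b2: walk b2 to b0
  b8←b3: walk b3 to b0
  b8←b6: walk b6→b3 to b0
  b8←b7: walk b7→b6→b3 to b0
  b0 → ∅
  b1 → {b2}
  b2 → {b2,b3,b8}
  b3 → {b8}
  b4 → ∅
  b5 → {b2}
  b6 → {b6,b8}
  b7 → {b8}
  b8 → ∅
  b9 → {b6}

φ for w: defs {b0,b5,b6}
  DF⁺ = {b2,b3,b6,b8}

Answer: ["b2", "b3", "b6", "b8"]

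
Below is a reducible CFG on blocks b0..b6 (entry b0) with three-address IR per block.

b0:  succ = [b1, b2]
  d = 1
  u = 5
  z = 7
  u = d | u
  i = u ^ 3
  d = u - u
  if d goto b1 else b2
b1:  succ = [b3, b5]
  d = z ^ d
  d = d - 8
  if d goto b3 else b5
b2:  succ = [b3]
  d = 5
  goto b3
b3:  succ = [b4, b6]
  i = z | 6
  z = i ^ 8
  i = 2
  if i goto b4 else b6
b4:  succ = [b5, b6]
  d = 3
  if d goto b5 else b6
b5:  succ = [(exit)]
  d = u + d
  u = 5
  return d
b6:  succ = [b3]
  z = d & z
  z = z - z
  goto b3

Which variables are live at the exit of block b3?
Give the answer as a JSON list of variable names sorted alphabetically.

def/use:
  b0: def={d,i,u,z} ue=∅
  b1: def={d} ue={d,z}
  b2: def={d} ue=∅
  b3: def={i,z} ue={z}
  b4: def={d} ue=∅
  b5: def={d,u} ue={d,u}
  b6: def={z} ue={d,z}

Live sets:
  live b0: ∅→{d,u,z}
  live b1: {d,u,z}→{d,u,z}
  live b2: {u,z}→{d,u,z}
  live b3: {d,u,z}→{d,u,z}
  live b4: {u,z}→{d,u,z}
  live b5: {d,u}→∅
  live b6: {d,u,z}→{d,u,z}

live-out(b3) = ["d", "u", "z"]

Answer: ["d", "u", "z"]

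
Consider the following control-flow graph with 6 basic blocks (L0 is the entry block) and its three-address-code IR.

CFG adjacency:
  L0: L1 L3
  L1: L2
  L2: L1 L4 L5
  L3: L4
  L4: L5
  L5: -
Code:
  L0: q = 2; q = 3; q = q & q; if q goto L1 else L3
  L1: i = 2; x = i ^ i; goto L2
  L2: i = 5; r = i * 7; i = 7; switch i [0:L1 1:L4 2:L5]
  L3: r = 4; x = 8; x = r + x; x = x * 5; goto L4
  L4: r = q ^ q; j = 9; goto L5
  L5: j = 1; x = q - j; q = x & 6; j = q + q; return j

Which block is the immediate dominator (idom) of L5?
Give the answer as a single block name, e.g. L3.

idom tree: L1←L0 L2←L1 L3←L0 L4←L0 L5←L0
Dom at joins:
  L1: preds {L0,L2}: {L0} ∩ {L0,L1,L2} = {L0}; idom=L0
  L4: preds {L2,L3}: {L0,L1,L2} ∩ {L0,L3} = {L0}; idom=L0
  L5: preds {L2,L4}: {L0,L1,L2} ∩ {L0,L4} = {L0}; idom=L0

idom(L5) = L0

Answer: L0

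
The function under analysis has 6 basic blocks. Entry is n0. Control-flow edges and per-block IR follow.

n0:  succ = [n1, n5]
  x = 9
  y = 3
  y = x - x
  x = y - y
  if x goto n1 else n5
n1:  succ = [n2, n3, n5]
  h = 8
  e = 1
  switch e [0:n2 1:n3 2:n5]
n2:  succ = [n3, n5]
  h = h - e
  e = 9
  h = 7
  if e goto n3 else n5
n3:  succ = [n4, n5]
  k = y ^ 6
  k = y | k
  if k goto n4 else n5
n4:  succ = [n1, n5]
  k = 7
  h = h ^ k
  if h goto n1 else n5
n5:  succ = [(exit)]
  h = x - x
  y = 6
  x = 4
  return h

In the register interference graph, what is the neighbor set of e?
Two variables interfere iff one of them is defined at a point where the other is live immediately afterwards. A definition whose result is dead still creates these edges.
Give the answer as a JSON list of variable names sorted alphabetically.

Answer: ["h", "x", "y"]

Working:
def/use:
  n0 def {x,y} use ∅
  n1 def {e,h} use ∅
  n2 def {e,h} use {e,h}
  n3 def {k} use {y}
  n4 def {h,k} use {h}
  n5 def {h,x,y} use {x}

Backward fixpoint:
  live n0: ∅→{x,y}
  live n1: {x,y}→{e,h,x,y}
  live n2: {e,h,x,y}→{h,x,y}
  live n3: {h,x,y}→{h,x,y}
  live n4: {h,x,y}→{x,y}
  live n5: {x}→∅

Conflict graph:
  e — {h,x,y}
  h — {e,k,x,y}
  k — {h,x,y}
  x — {e,h,k,y}
  y — {e,h,k,x}

N(e) = ["h", "x", "y"]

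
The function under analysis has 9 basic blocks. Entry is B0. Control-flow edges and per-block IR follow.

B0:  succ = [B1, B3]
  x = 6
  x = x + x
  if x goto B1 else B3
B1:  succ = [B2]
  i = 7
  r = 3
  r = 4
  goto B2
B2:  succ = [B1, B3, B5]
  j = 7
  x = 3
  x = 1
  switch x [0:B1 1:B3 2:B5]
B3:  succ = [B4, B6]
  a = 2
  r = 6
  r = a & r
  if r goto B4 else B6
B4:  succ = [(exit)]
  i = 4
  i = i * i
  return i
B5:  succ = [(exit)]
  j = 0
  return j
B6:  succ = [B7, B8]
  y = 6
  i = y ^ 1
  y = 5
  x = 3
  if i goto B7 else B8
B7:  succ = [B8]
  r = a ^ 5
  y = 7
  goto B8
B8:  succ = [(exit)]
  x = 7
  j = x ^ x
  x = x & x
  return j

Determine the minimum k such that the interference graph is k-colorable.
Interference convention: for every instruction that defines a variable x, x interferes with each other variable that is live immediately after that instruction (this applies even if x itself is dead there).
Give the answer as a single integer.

Answer: 3

Analysis:
Block summaries:
  B0: def={x} ue=∅
  B1: def={i,r} ue=∅
  B2: def={j,x} ue=∅
  B3: def={a,r} ue=∅
  B4: def={i} ue=∅
  B5: def={j} ue=∅
  B6: def={i,x,y} ue=∅
  B7: def={r,y} ue={a}
  B8: def={j,x} ue=∅

Live sets:
  B0: in=∅ out=∅
  B1: in=∅ out=∅
  B2: in=∅ out=∅
  B3: in=∅ out={a}
  B4: in=∅ out=∅
  B5: in=∅ out=∅
  B6: in={a} out={a}
  B7: in={a} out=∅
  B8: in=∅ out=∅

Interfere edges:
  a↔{i,r,x,y}
  i↔{a,x,y}
  j↔{x}
  r↔{a}
  x↔{a,i,j}
  y↔{a,i}

Colouring:
  lower bound: {a,i,x} mutually conflict ⇒ χ ≥ 3
  assign a→r0 i→r1 j→r0 r→r1 x→r2 y→r2 — no edge inside a register ⇒ χ ≤ 3
  χ = 3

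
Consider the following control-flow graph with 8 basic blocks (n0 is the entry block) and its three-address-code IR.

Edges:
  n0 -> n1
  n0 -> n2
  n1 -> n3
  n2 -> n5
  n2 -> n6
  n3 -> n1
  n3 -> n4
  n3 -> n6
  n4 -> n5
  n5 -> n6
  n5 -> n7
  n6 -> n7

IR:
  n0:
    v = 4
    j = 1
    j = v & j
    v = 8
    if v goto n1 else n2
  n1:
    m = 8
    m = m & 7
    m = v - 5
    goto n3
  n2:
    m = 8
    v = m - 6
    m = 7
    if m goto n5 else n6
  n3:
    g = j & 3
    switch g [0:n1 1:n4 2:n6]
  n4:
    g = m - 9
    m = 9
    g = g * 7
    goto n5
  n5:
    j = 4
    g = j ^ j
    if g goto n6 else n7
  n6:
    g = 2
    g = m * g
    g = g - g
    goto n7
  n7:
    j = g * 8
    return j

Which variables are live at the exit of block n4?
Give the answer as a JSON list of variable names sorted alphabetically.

def/use:
  n0: def={j,v} ue=∅
  n1: def={m} ue={v}
  n2: def={m,v} ue=∅
  n3: def={g} ue={j}
  n4: def={g,m} ue={m}
  n5: def={g,j} ue=∅
  n6: def={g} ue={m}
  n7: def={j} ue={g}

Live sets:
  n0 li=∅ lo={j,v}
  n1 li={j,v} lo={j,m,v}
  n2 li=∅ lo={m}
  n3 li={j,m,v} lo={j,m,v}
  n4 li={m} lo={m}
  n5 li={m} lo={g,m}
  n6 li={m} lo={g}
  n7 li={g} lo=∅

live-out(n4) = ["m"]

Answer: ["m"]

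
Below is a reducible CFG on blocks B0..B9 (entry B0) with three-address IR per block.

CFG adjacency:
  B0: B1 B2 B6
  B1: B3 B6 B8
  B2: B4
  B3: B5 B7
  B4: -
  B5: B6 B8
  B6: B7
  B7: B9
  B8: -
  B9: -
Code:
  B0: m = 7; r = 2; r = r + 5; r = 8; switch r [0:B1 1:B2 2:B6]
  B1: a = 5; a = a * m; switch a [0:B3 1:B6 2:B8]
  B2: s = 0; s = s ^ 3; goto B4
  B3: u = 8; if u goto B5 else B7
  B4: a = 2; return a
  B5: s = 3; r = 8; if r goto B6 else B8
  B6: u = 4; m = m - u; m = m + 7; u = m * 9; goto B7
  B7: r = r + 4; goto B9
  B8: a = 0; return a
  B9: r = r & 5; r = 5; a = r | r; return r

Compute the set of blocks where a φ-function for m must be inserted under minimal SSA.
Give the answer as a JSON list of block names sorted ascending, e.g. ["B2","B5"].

idom tree: B1←B0 B2←B0 B3←B1 B4←B2 B5←B3 B6←B0 B7←B0 B8←B1 B9←B7
Join-block Dom:
  B6: preds {B0,B1,B5}: {B0} ∩ {B0,B1} ∩ {B0,B1,B3,B5} = {B0}; idom=B0
  B7: preds {B3,B6}: {B0,B1,B3} ∩ {B0,B6} = {B0}; idom=B0
  B8: preds {B1,B5}: {B0,B1} ∩ {B0,B1,B3,B5} = {B0,B1}; idom=B1

DF derivation:
  join B6 pred B0: · stop@B0
  join B6 pred B1: B1 stop@B0
  join B6 pred B5: B5→B3→B1 stop@B0
  join B7 pred B3: B3→B1 stop@B0
  join B7 pred B6: B6 stop@B0
  join B8 pred B1: · stop@B1
  join B8 pred B5: B5→B3 stop@B1
  B0 → ∅
  B1 → {B6,B7}
  B2 → ∅
  B3 → {B6,B7,B8}
  B4 → ∅
  B5 → {B6,B8}
  B6 → {B7}
  B7 → ∅
  B8 → ∅
  B9 → ∅

φ for m: defs {B0,B6}
  DF⁺ = {B7}

Answer: ["B7"]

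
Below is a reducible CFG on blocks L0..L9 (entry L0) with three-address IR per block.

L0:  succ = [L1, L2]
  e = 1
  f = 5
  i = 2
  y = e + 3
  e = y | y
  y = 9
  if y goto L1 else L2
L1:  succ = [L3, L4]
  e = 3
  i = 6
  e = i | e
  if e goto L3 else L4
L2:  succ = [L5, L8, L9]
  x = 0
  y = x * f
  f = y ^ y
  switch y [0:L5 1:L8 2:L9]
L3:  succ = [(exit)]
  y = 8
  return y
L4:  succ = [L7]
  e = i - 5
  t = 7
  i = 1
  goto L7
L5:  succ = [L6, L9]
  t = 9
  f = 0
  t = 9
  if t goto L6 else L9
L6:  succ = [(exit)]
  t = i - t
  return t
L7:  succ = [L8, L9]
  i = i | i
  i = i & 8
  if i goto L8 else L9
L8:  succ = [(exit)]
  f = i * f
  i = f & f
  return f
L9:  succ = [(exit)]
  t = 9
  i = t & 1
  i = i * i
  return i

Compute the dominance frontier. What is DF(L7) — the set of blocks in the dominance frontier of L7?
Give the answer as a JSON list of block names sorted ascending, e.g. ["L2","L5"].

Answer: ["L8", "L9"]

Analysis:
idom tree: L1←L0 L2←L0 L3←L1 L4←L1 L5←L2 L6←L5 L7←L4 L8←L0 L9←L0
Join-block Dom:
  L8: preds {L2,L7}: {L0,L2} ∩ {L0,L1,L4,L7} = {L0}; idom=L0
  L9: preds {L2,L5,L7}: {L0,L2} ∩ {L0,L2,L5} ∩ {L0,L1,L4,L7} = {L0}; idom=L0

Frontier:
  join L8 pred L2: L2 stop@L0
  join L8 pred L7: L7→L4→L1 stop@L0
  join L9 pred L2: L2 stop@L0
  join L9 pred L5: L5→L2 stop@L0
  join L9 pred L7: L7→L4→L1 stop@L0
  L0 → ∅
  L1 → {L8,L9}
  L2 → {L8,L9}
  L3 → ∅
  L4 → {L8,L9}
  L5 → {L9}
  L6 → ∅
  L7 → {L8,L9}
  L8 → ∅
  L9 → ∅

DF(L7) = ["L8", "L9"]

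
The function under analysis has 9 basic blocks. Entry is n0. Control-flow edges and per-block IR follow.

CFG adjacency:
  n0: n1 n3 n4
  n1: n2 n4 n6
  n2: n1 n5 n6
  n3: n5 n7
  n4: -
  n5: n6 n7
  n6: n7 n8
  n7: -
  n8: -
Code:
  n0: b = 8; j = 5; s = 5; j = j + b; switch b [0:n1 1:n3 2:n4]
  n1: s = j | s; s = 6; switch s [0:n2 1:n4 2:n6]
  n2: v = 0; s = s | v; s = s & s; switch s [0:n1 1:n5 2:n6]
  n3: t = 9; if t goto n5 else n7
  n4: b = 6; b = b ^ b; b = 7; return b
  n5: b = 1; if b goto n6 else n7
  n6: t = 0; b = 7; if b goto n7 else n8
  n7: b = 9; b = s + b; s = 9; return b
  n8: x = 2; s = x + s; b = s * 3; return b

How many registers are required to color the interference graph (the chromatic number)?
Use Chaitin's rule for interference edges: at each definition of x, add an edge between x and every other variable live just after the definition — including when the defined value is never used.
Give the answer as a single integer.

Answer: 3

Working:
Block summaries:
  n0: {b,j,s} / ∅
  n1: {s} / {j,s}
  n2: {s,v} / {s}
  n3: {t} / ∅
  n4: {b} / ∅
  n5: {b} / ∅
  n6: {b,t} / ∅
  n7: {b,s} / {s}
  n8: {b,s,x} / {s}

Backward fixpoint:
  n0 li=∅ lo={j,s}
  n1 li={j,s} lo={j,s}
  n2 li={j,s} lo={j,s}
  n3 li={s} lo={s}
  n4 li=∅ lo=∅
  n5 li={s} lo={s}
  n6 li={s} lo={s}
  n7 li={s} lo=∅
  n8 li={s} lo=∅

Interference:
  b: {j,s}
  j: {b,s,v}
  s: {b,j,t,v,x}
  t: {s}
  v: {j,s}
  x: {s}

Chromatic number:
  {b,j,s} pairwise interfere (3-clique) ⇒ χ ≥ 3
  assign b→c2 j→c1 s→c0 t→c1 v→c2 x→c1 — no edge inside a register ⇒ χ ≤ 3
  χ = 3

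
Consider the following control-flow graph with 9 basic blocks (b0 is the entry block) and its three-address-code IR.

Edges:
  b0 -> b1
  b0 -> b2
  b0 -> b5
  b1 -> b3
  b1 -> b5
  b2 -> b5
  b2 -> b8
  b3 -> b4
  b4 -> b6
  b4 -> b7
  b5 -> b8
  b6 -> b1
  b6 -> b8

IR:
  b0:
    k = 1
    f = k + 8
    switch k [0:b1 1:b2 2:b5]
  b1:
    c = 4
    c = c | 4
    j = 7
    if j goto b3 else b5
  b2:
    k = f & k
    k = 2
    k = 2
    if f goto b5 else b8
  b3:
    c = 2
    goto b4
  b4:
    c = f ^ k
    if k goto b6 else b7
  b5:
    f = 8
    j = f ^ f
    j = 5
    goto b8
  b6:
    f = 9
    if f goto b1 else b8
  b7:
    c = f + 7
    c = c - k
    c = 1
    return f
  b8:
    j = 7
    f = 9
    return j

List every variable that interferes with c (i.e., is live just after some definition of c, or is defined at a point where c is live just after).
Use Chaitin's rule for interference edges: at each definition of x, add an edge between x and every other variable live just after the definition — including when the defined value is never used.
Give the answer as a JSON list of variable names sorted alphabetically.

def/use:
  b0: def={f,k} ue=∅
  b1: def={c,j} ue=∅
  b2: def={k} ue={f,k}
  b3: def={c} ue=∅
  b4: def={c} ue={f,k}
  b5: def={f,j} ue=∅
  b6: def={f} ue=∅
  b7: def={c} ue={f,k}
  b8: def={f,j} ue=∅

Liveness:
  b0: in=∅ out={f,k}
  b1: in={f,k} out={f,k}
  b2: in={f,k} out=∅
  b3: in={f,k} out={f,k}
  b4: in={f,k} out={f,k}
  b5: in=∅ out=∅
  b6: in={k} out={f,k}
  b7: in={f,k} out=∅
  b8: in=∅ out=∅

Interfere edges:
  c↔{f,k}
  f↔{c,j,k}
  j↔{f,k}
  k↔{c,f,j}

N(c) = ["f", "k"]

Answer: ["f", "k"]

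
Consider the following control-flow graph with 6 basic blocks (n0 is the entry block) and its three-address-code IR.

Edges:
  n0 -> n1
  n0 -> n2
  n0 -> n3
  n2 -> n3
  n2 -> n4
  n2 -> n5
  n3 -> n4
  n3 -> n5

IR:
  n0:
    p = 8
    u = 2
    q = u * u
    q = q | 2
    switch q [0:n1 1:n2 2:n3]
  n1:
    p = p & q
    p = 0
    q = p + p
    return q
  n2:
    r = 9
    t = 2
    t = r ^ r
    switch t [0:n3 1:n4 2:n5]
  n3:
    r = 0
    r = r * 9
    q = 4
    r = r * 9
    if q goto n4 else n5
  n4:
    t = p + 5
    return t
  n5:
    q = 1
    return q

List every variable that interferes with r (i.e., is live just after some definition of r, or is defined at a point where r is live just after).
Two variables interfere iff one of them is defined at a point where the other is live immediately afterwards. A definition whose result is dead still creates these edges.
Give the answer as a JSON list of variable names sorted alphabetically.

Block summaries:
  n0 def {p,q,u} use ∅
  n1 def {p,q} use {p,q}
  n2 def {r,t} use ∅
  n3 def {q,r} use ∅
  n4 def {t} use {p}
  n5 def {q} use ∅

Backward fixpoint:
  n0 li=∅ lo={p,q}
  n1 li={p,q} lo=∅
  n2 li={p} lo={p}
  n3 li={p} lo={p}
  n4 li={p} lo=∅
  n5 li=∅ lo=∅

Interference:
  p — {q,r,t,u}
  q — {p,r}
  r — {p,q,t}
  t — {p,r}
  u — {p}

N(r) = ["p", "q", "t"]

Answer: ["p", "q", "t"]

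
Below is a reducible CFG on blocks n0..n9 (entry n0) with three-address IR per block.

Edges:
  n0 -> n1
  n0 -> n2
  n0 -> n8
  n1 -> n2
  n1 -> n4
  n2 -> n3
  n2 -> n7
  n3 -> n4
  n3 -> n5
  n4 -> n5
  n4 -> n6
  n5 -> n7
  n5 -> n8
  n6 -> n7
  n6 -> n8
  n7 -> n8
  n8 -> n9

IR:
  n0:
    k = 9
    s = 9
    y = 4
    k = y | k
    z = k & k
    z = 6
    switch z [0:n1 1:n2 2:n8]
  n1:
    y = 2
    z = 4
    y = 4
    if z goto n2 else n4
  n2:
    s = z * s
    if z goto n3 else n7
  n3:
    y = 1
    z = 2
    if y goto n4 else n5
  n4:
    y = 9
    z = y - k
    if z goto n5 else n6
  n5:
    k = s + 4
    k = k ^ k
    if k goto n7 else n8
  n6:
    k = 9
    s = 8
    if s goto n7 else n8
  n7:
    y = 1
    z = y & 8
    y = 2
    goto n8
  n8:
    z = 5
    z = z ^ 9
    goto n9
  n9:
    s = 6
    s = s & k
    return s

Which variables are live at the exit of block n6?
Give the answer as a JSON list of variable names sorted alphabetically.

Answer: ["k"]

Analysis:
Block summaries:
  n0: def={k,s,y,z} ue=∅
  n1: def={y,z} ue=∅
  n2: def={s} ue={s,z}
  n3: def={y,z} ue=∅
  n4: def={y,z} ue={k}
  n5: def={k} ue={s}
  n6: def={k,s} ue=∅
  n7: def={y,z} ue=∅
  n8: def={z} ue=∅
  n9: def={s} ue={k}

Backward fixpoint:
  live n0: ∅→{k,s,z}
  live n1: {k,s}→{k,s,z}
  live n2: {k,s,z}→{k,s}
  live n3: {k,s}→{k,s}
  live n4: {k,s}→{s}
  live n5: {s}→{k}
  live n6: ∅→{k}
  live n7: {k}→{k}
  live n8: {k}→{k}
  live n9: {k}→∅

live-out(n6) = ["k"]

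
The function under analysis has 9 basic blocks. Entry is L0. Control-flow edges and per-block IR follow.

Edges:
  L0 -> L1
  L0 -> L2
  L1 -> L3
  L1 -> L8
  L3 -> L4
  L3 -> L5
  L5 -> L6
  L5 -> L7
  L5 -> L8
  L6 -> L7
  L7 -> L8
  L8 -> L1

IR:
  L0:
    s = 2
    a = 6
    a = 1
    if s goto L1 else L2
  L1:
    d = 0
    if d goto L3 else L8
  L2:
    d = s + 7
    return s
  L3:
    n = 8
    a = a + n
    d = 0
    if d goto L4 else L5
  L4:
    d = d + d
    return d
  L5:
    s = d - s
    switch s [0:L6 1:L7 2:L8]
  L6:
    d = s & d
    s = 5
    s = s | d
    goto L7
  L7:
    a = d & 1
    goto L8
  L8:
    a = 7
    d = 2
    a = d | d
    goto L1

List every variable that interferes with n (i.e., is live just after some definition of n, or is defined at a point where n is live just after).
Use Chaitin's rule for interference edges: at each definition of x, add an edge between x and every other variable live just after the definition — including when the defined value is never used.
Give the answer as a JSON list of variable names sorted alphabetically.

def/use:
  L0: def={a,s} ue=∅
  L1: def={d} ue=∅
  L2: def={d} ue={s}
  L3: def={a,d,n} ue={a}
  L4: def={d} ue={d}
  L5: def={s} ue={d,s}
  L6: def={d,s} ue={d,s}
  L7: def={a} ue={d}
  L8: def={a,d} ue=∅

Liveness:
  L0 li=∅ lo={a,s}
  L1 li={a,s} lo={a,s}
  L2 li={s} lo=∅
  L3 li={a,s} lo={d,s}
  L4 li={d} lo=∅
  L5 li={d,s} lo={d,s}
  L6 li={d,s} lo={d,s}
  L7 li={d,s} lo={s}
  L8 li={s} lo={a,s}

Conflict graph:
  a — {d,n,s}
  d — {a,s}
  n — {a,s}
  s — {a,d,n}

N(n) = ["a", "s"]

Answer: ["a", "s"]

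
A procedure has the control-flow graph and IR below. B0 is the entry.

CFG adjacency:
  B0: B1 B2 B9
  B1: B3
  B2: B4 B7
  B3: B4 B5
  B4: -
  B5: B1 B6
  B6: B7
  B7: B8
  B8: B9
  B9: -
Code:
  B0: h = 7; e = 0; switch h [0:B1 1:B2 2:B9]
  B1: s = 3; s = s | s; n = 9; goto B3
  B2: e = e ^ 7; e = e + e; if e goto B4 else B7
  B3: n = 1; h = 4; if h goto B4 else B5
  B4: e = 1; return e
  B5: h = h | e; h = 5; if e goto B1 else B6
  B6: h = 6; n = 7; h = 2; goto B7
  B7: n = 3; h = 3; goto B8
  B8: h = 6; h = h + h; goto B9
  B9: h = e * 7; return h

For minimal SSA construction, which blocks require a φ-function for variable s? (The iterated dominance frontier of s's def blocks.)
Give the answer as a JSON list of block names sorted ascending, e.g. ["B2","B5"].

idom tree: B1←B0 B2←B0 B3←B1 B4←B0 B5←B3 B6←B5 B7←B0 B8←B7 B9←B0
Join-block Dom:
  B1: preds {B0,B5}: {B0} ∩ {B0,B1,B3,B5} = {B0}; idom=B0
  B4: preds {B2,B3}: {B0,B2} ∩ {B0,B1,B3} = {B0}; idom=B0
  B7: preds {B2,B6}: {B0,B2} ∩ {B0,B1,B3,B5,B6} = {B0}; idom=B0
  B9: preds {B0,B8}: {B0} ∩ {B0,B7,B8} = {B0}; idom=B0

DF walk-up:
  join B1 pred B0: · stop@B0
  join B1 pred B5: B5→B3→B1 stop@B0
  join B4 pred B2: B2 stop@B0
  join B4 pred B3: B3→B1 stop@B0
  join B7 pred B2: B2 stop@B0
  join B7 pred B6: B6→B5→B3→B1 stop@B0
  join B9 pred B0: · stop@B0
  join B9 pred B8: B8→B7 stop@B0
  B0 → ∅
  B1 → {B1,B4,B7}
  B2 → {B4,B7}
  B3 → {B1,B4,B7}
  B4 → ∅
  B5 → {B1,B7}
  B6 → {B7}
  B7 → {B9}
  B8 → {B9}
  B9 → ∅

φ for s: defs {B1}
  DF⁺ = {B1,B4,B7,B9}

Answer: ["B1", "B4", "B7", "B9"]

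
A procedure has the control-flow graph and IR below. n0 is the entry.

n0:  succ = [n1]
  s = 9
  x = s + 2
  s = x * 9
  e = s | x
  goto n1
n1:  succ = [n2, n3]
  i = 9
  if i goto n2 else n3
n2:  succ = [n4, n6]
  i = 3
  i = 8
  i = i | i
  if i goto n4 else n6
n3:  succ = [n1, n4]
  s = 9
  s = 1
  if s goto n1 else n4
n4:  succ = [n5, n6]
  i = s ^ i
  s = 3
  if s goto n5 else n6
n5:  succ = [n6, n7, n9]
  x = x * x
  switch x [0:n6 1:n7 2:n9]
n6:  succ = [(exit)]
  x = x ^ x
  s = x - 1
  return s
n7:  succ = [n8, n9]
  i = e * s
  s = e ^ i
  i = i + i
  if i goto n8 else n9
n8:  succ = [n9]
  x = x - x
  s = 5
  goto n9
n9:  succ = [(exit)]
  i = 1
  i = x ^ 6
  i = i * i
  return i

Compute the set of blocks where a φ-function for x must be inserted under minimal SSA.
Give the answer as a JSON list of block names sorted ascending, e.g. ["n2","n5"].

Answer: ["n6", "n9"]

Working:
idom tree: n1←n0 n2←n1 n3←n1 n4←n1 n5←n4 n6←n1 n7←n5 n8←n7 n9←n5
Join-block Dom:
  n1: preds {n0,n3}: {n0} ∩ {n0,n1,n3} = {n0}; idom=n0
  n4: preds {n2,n3}: {n0,n1,n2} ∩ {n0,n1,n3} = {n0,n1}; idom=n1
  n6: preds {n2,n4,n5}: {n0,n1,n2} ∩ {n0,n1,n4} ∩ {n0,n1,n4,n5} = {n0,n1}; idom=n1
  n9: preds {n5,n7,n8}: {n0,n1,n4,n5} ∩ {n0,n1,n4,n5,n7} ∩ {n0,n1,n4,n5,n7,n8} = {n0,n1,n4,n5}; idom=n5

DF walk-up:
  n1←n0: walk · to n0
  n1←n3: walk n3→n1 to n0
  n4←n2: walk n2 to n1
  n4←n3: walk n3 to n1
  n6←n2: walk n2 to n1
  n6←n4: walk n4 to n1
  n6←n5: walk n5→n4 to n1
  n9←n5: walk · to n5
  n9←n7: walk n7 to n5
  n9←n8: walk n8→n7 to n5
  n0: DF=∅
  n1: DF={n1}
  n2: DF={n4,n6}
  n3: DF={n1,n4}
  n4: DF={n6}
  n5: DF={n6}
  n6: DF=∅
  n7: DF={n9}
  n8: DF={n9}
  n9: DF=∅

φ for x: defs {n0,n5,n6,n8}
  DF⁺ = {n6,n9}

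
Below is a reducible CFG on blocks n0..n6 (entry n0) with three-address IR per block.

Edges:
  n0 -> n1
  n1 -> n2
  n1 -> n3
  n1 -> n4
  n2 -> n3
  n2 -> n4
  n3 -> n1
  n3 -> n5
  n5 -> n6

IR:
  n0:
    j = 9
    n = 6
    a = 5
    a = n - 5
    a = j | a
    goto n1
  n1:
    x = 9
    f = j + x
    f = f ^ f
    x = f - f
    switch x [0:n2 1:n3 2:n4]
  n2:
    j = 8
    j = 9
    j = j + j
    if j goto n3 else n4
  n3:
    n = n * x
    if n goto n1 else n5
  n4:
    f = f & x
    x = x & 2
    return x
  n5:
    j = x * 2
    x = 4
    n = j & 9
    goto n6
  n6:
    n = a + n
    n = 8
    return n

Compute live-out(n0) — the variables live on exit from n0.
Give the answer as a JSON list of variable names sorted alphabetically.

Answer: ["a", "j", "n"]

Analysis:
Block summaries:
  n0 def {a,j,n} use ∅
  n1 def {f,x} use {j}
  n2 def {j} use ∅
  n3 def {n} use {n,x}
  n4 def {f,x} use {f,x}
  n5 def {j,n,x} use {x}
  n6 def {n} use {a,n}

Backward fixpoint:
  live n0: ∅→{a,j,n}
  live n1: {a,j,n}→{a,f,j,n,x}
  live n2: {a,f,n,x}→{a,f,j,n,x}
  live n3: {a,j,n,x}→{a,j,n,x}
  live n4: {f,x}→∅
  live n5: {a,x}→{a,n}
  live n6: {a,n}→∅

live-out(n0) = ["a", "j", "n"]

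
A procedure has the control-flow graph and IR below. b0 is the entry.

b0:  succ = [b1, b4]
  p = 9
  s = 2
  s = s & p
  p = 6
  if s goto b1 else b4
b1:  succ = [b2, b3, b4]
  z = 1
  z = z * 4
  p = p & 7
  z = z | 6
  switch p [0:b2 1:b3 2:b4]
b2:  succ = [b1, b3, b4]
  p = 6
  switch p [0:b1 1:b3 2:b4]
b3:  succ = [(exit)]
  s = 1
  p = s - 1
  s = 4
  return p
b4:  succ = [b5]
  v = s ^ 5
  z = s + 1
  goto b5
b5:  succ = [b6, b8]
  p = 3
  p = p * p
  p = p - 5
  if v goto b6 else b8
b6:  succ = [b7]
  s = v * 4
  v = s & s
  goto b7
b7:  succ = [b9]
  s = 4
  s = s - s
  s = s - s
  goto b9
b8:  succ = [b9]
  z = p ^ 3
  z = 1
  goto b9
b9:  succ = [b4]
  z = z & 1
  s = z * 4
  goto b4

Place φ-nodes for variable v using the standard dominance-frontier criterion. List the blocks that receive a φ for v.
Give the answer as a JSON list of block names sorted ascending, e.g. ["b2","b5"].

idom tree: b1←b0 b2←b1 b3←b1 b4←b0 b5←b4 b6←b5 b7←b6 b8←b5 b9←b5
Dom∩ at merges:
  b1: preds {b0,b2}: {b0} ∩ {b0,b1,b2} = {b0}; idom=b0
  b3: preds {b1,b2}: {b0,b1} ∩ {b0,b1,b2} = {b0,b1}; idom=b1
  b4: preds {b0,b1,b2,b9}: {b0} ∩ {b0,b1} ∩ {b0,b1,b2} ∩ {b0,b4,b5,b9} = {b0}; idom=b0
  b9: preds {b7,b8}: {b0,b4,b5,b6,b7} ∩ {b0,b4,b5,b8} = {b0,b4,b5}; idom=b5

DF derivation:
  b1←b0: walk · to b0
  b1←b2: walk b2→b1 to b0
  b3←b1: walk · to b1
  b3←b2: walk b2 to b1
  b4←b0: walk · to b0
  b4←b1: walk b1 to b0
  b4←b2: walk b2→b1 to b0
  b4←b9: walk b9→b5→b4 to b0
  b9←b7: walk b7→b6 to b5
  b9←b8: walk b8 to b5
  b0 → ∅
  b1 → {b1,b4}
  b2 → {b1,b3,b4}
  b3 → ∅
  b4 → {b4}
  b5 → {b4}
  b6 → {b9}
  b7 → {b9}
  b8 → {b9}
  b9 → {b4}

φ for v: defs {b4,b6}
  DF⁺ = {b4,b9}

Answer: ["b4", "b9"]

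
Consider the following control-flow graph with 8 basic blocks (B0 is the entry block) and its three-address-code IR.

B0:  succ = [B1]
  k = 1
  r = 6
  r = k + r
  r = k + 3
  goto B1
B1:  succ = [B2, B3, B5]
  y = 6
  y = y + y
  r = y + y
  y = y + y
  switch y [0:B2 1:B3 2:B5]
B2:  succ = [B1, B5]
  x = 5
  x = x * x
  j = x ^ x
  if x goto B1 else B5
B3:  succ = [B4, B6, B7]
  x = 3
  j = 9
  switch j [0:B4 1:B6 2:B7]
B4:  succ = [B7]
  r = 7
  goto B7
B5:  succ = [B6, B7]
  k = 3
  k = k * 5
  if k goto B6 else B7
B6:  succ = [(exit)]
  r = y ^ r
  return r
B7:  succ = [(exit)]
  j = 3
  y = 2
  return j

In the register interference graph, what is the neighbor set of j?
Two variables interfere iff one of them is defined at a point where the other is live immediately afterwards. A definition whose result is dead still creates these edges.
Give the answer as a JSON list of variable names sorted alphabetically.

Answer: ["r", "x", "y"]

Derivation:
Block summaries:
  B0: {k,r} / ∅
  B1: {r,y} / ∅
  B2: {j,x} / ∅
  B3: {j,x} / ∅
  B4: {r} / ∅
  B5: {k} / ∅
  B6: {r} / {r,y}
  B7: {j,y} / ∅

Backward fixpoint:
  B0: in=∅ out=∅
  B1: in=∅ out={r,y}
  B2: in={r,y} out={r,y}
  B3: in={r,y} out={r,y}
  B4: in=∅ out=∅
  B5: in={r,y} out={r,y}
  B6: in={r,y} out=∅
  B7: in=∅ out=∅

Interference:
  j: {r,x,y}
  k: {r,y}
  r: {j,k,x,y}
  x: {j,r,y}
  y: {j,k,r,x}

N(j) = ["r", "x", "y"]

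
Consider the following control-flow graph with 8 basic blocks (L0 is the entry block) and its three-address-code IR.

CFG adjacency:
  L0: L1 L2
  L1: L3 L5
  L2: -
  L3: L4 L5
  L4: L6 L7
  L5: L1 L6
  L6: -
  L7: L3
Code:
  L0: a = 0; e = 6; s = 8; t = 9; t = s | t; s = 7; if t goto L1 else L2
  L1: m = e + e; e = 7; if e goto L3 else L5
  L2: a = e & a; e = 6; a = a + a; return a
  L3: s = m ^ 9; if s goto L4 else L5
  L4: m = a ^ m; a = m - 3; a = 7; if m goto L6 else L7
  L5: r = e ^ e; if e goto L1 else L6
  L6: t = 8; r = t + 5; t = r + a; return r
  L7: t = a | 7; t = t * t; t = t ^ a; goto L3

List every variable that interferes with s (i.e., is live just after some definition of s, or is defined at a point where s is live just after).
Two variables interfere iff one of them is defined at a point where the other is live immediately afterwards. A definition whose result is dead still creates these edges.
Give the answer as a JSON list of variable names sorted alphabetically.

Block summaries:
  L0 def {a,e,s,t} use ∅
  L1 def {e,m} use {e}
  L2 def {a,e} use {a,e}
  L3 def {s} use {m}
  L4 def {a,m} use {a,m}
  L5 def {r} use {e}
  L6 def {r,t} use {a}
  L7 def {t} use {a}

Live sets:
  live L0: ∅→{a,e}
  live L1: {a,e}→{a,e,m}
  live L2: {a,e}→∅
  live L3: {a,e,m}→{a,e,m}
  live L4: {a,e,m}→{a,e,m}
  live L5: {a,e}→{a,e}
  live L6: {a}→∅
  live L7: {a,e,m}→{a,e,m}

Conflict graph:
  a↔{e,m,r,s,t}
  e↔{a,m,r,s,t}
  m↔{a,e,s,t}
  r↔{a,e,t}
  s↔{a,e,m,t}
  t↔{a,e,m,r,s}

N(s) = ["a", "e", "m", "t"]

Answer: ["a", "e", "m", "t"]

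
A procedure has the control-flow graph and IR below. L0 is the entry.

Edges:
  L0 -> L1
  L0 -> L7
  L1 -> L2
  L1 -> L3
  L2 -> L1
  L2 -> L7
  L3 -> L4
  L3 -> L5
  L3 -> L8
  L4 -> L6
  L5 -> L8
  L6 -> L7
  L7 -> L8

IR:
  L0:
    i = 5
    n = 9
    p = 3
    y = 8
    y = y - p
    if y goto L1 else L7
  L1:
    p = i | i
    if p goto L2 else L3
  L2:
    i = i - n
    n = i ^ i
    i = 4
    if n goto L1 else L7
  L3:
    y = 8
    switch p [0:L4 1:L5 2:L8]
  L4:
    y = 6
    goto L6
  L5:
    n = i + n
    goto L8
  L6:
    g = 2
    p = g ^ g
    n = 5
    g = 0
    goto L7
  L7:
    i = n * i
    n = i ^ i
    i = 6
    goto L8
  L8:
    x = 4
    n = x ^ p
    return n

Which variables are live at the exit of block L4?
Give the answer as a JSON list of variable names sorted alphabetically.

Block summaries:
  L0: def={i,n,p,y} ue=∅
  L1: def={p} ue={i}
  L2: def={i,n} ue={i,n}
  L3: def={y} ue={p}
  L4: def={y} ue=∅
  L5: def={n} ue={i,n}
  L6: def={g,n,p} ue=∅
  L7: def={i,n} ue={i,n}
  L8: def={n,x} ue={p}

Backward fixpoint:
  L0: in=∅ out={i,n,p}
  L1: in={i,n} out={i,n,p}
  L2: in={i,n,p} out={i,n,p}
  L3: in={i,n,p} out={i,n,p}
  L4: in={i} out={i}
  L5: in={i,n,p} out={p}
  L6: in={i} out={i,n,p}
  L7: in={i,n,p} out={p}
  L8: in={p} out=∅

live-out(L4) = ["i"]

Answer: ["i"]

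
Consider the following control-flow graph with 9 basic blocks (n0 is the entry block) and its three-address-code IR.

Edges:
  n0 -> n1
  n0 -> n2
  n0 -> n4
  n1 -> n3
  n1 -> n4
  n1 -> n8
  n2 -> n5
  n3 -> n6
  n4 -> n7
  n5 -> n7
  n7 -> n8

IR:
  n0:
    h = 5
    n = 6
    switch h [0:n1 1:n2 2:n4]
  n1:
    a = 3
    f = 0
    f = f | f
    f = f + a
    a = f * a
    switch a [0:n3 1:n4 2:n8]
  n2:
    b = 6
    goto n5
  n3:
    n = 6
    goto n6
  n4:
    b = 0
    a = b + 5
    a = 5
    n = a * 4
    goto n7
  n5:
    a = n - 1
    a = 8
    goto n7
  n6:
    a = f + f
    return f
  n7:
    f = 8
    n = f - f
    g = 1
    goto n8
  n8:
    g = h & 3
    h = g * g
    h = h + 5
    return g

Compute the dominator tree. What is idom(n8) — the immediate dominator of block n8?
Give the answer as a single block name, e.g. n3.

Answer: n0

Analysis:
idom tree: n1←n0 n2←n0 n3←n1 n4←n0 n5←n2 n6←n3 n7←n0 n8←n0
Dom at joins:
  n4: preds {n0,n1}: {n0} ∩ {n0,n1} = {n0}; idom=n0
  n7: preds {n4,n5}: {n0,n4} ∩ {n0,n2,n5} = {n0}; idom=n0
  n8: preds {n1,n7}: {n0,n1} ∩ {n0,n7} = {n0}; idom=n0

idom(n8) = n0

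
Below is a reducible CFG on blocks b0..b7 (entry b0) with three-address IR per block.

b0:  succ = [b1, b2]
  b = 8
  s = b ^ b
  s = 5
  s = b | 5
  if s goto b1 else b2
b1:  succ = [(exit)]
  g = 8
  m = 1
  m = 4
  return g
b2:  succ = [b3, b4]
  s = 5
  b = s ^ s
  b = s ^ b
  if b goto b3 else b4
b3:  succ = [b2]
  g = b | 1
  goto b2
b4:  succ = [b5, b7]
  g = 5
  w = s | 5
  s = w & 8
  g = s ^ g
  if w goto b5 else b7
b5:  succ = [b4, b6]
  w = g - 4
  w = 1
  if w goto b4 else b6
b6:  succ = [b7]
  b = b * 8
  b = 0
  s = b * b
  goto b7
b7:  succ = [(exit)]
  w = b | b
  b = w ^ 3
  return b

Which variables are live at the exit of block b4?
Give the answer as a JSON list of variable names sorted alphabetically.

Per-block:
  b0: {b,s} / ∅
  b1: {g,m} / ∅
  b2: {b,s} / ∅
  b3: {g} / {b}
  b4: {g,s,w} / {s}
  b5: {w} / {g}
  b6: {b,s} / {b}
  b7: {b,w} / {b}

Backward fixpoint:
  b0: in=∅ out=∅
  b1: in=∅ out=∅
  b2: in=∅ out={b,s}
  b3: in={b} out=∅
  b4: in={b,s} out={b,g,s}
  b5: in={b,g,s} out={b,s}
  b6: in={b} out={b}
  b7: in={b} out=∅

live-out(b4) = ["b", "g", "s"]

Answer: ["b", "g", "s"]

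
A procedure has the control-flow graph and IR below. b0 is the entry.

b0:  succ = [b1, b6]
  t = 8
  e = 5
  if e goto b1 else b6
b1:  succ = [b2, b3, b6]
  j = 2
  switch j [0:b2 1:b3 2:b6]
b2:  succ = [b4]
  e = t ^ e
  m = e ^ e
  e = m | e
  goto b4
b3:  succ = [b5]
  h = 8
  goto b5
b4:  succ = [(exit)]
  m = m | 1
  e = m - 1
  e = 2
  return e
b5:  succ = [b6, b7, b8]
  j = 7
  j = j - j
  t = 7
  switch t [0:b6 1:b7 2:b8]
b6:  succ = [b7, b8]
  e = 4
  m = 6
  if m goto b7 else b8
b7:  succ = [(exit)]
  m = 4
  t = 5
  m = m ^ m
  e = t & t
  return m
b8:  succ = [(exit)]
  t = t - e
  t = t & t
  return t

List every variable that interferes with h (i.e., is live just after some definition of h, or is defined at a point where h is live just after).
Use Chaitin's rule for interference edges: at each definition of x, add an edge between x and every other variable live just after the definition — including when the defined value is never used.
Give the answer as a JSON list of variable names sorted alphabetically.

Answer: ["e"]

Analysis:
Block summaries:
  b0: {e,t} / ∅
  b1: {j} / ∅
  b2: {e,m} / {e,t}
  b3: {h} / ∅
  b4: {e,m} / {m}
  b5: {j,t} / ∅
  b6: {e,m} / ∅
  b7: {e,m,t} / ∅
  b8: {t} / {e,t}

Backward fixpoint:
  b0: in=∅ out={e,t}
  b1: in={e,t} out={e,t}
  b2: in={e,t} out={m}
  b3: in={e} out={e}
  b4: in={m} out=∅
  b5: in={e} out={e,t}
  b6: in={t} out={e,t}
  b7: in=∅ out=∅
  b8: in={e,t} out=∅

Conflict graph:
  e↔{h,j,m,t}
  h↔{e}
  j↔{e,t}
  m↔{e,t}
  t↔{e,j,m}

N(h) = ["e"]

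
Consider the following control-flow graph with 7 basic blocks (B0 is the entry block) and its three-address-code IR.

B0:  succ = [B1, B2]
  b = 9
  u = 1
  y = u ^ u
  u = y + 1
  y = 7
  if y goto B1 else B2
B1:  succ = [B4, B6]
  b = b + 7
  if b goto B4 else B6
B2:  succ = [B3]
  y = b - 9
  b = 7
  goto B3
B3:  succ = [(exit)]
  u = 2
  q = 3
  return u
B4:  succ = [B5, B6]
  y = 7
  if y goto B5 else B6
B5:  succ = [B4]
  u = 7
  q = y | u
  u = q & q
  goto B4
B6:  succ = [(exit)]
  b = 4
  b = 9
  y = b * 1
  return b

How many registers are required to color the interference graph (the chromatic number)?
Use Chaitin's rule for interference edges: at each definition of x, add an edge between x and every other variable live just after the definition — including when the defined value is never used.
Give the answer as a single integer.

Block summaries:
  B0: {b,u,y} / ∅
  B1: {b} / {b}
  B2: {b,y} / {b}
  B3: {q,u} / ∅
  B4: {y} / ∅
  B5: {q,u} / {y}
  B6: {b,y} / ∅

Liveness:
  B0 li=∅ lo={b}
  B1 li={b} lo=∅
  B2 li={b} lo=∅
  B3 li=∅ lo=∅
  B4 li=∅ lo={y}
  B5 li={y} lo=∅
  B6 li=∅ lo=∅

Interfere edges:
  b↔{u,y}
  q↔{u}
  u↔{b,q,y}
  y↔{b,u}

Colouring:
  clique {b,u,y} ⇒ need ≥ 3
  assign b→r1 q→r1 u→r0 y→r2 — no edge inside a register ⇒ χ ≤ 3
  χ = 3

Answer: 3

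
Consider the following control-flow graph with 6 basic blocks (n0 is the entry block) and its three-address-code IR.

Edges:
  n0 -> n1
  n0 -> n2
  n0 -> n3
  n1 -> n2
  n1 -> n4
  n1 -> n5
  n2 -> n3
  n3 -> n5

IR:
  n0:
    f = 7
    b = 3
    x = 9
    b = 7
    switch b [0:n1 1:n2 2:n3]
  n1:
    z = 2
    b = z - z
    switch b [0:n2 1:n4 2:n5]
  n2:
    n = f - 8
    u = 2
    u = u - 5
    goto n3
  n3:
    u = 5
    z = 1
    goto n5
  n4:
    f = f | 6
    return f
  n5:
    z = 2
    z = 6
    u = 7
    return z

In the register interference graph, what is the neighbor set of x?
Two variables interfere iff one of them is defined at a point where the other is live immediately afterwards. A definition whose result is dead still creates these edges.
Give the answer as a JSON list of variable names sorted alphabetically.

Answer: ["f"]

Analysis:
Block summaries:
  n0: {b,f,x} / ∅
  n1: {b,z} / ∅
  n2: {n,u} / {f}
  n3: {u,z} / ∅
  n4: {f} / {f}
  n5: {u,z} / ∅

Liveness:
  n0 li=∅ lo={f}
  n1 li={f} lo={f}
  n2 li={f} lo=∅
  n3 li=∅ lo=∅
  n4 li={f} lo=∅
  n5 li=∅ lo=∅

Interfere edges:
  b — {f}
  f — {b,x,z}
  n — ∅
  u — {z}
  x — {f}
  z — {f,u}

N(x) = ["f"]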